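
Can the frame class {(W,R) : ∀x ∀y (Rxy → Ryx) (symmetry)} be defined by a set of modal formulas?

Yes, by p → □◇p

Yes: it is symmetry, defined by the B schema p → □◇p.
Suppose p→□◇p is valid. Take Rxy and set V(p)={x}. Then p at x, so □◇p at x, so ◇p at y, so some z with Ryz has p; z=x, i.e. Ryx.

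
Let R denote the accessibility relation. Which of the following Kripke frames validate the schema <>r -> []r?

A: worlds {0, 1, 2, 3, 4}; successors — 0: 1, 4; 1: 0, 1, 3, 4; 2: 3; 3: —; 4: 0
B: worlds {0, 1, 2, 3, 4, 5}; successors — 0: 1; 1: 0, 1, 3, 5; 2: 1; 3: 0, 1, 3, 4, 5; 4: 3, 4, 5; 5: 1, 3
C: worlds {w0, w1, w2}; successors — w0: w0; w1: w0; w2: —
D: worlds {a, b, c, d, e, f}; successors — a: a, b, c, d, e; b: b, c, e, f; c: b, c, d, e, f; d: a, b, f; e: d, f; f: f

C

Frame correspondent (Sahlqvist): forall x forall y forall z (Rxy & Rxz -> y = z) — i.e. partial functionality.
A: fails — 0 sees both 1 and 4.
B: fails — 1 sees both 0 and 1.
C: condition met.
D: fails — a sees both a and b.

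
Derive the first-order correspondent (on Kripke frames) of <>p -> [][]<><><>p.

This is a Sahlqvist (Geach-type) schema ◇^1□^0p → □^2◇^3p.
Minimal-valuation argument: fix x; take any y with xR^1y and any z with xR^2z. Set V(p) to the set of worlds R-reachable from y in exactly 0 steps. Then □^0p holds at y, so the antecedent holds at x; validity forces ◇^3p at z, giving a w with zR^3w and yR^0w.
First-order correspondent: forall x forall y forall z ((xRy & x R^2 z) -> exists w (y = w & z R^3 w)).

forall x forall y forall z ((xRy & x R^2 z) -> exists w (y = w & z R^3 w))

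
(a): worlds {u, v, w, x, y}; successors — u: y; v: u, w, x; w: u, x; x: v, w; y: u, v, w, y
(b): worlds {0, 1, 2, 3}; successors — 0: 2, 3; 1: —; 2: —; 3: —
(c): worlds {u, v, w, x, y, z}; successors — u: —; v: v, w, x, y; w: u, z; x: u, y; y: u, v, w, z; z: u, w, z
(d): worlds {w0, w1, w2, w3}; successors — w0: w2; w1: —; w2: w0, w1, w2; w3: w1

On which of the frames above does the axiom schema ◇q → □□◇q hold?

(b)

This is the axiom for a generalized confluence (Geach) condition; its first-order frame correspondent is ∀x ∀y ∀z ((xRy ∧ xR²z) → ∃w (y = w ∧ zRw)).
(a): fails — uRy, uR²v but no t with y=t and vRt.
(b): satisfies the condition.
(c): fails — vRv, vR²u but no t with v=t and uRt.
(d): fails — w0Rw2, w0R²w1 but no w with w2=w and w1Rw.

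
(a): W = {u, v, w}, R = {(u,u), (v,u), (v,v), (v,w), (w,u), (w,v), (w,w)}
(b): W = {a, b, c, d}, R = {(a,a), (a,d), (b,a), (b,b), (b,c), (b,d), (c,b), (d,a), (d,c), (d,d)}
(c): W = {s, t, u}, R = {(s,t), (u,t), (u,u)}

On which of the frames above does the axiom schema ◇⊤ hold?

This is the axiom for seriality; its first-order frame correspondent is ∀x ∃y Rxy.
(a): satisfies the condition.
(b): satisfies the condition.
(c): fails — world t has no successor.
Valid on: (a), (b).

(a), (b)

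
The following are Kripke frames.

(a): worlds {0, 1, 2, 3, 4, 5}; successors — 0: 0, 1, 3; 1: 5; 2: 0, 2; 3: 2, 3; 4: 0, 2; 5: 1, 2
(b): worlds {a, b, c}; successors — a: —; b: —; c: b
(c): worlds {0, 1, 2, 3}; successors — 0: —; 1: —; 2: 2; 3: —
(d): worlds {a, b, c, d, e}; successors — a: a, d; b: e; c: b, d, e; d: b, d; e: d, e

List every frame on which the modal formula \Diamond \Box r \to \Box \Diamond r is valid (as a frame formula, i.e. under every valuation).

The schema corresponds to convergence: \forall x \forall y \forall z (Rxy \wedge Rxz \to \exists w (Ryw \wedge Rzw)).
(a): fails — R00 and R01 but 0 and 1 have no common successor.
(b): fails — Rcb and Rcb but b and b have no common successor.
(c): condition met.
(d): fails — Rcd and Rcb but d and b have no common successor.

(c)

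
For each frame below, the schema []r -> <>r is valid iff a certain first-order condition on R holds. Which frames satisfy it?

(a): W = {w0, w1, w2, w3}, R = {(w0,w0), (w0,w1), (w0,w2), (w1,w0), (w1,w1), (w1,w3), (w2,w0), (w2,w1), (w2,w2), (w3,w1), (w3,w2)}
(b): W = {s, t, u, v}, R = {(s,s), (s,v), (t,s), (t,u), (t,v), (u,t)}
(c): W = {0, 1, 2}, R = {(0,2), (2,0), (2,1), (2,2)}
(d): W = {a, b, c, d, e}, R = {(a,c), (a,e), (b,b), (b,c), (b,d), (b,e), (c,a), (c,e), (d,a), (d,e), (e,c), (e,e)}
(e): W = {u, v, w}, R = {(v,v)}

(a), (d)

Frame correspondent (Sahlqvist): forall x exists y Rxy — i.e. seriality.
(a): holds.
(b): fails — world v has no successor.
(c): fails — world 1 has no successor.
(d): holds.
(e): fails — world u has no successor.
Valid on: (a), (d).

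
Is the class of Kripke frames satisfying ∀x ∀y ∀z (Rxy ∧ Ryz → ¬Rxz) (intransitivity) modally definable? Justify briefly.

Modal frame validity is preserved under surjective bounded morphisms.
The 3-cycle (worlds 0,1,2 with 0→1→2→0) is intransitive. Mapping every world to a single reflexive point • is a surjective bounded morphism; the reflexive point is not intransitive (R••∧R•• but R••).
So no modal formula (or set of formulas) defines exactly the intransitive frames.

Not modally definable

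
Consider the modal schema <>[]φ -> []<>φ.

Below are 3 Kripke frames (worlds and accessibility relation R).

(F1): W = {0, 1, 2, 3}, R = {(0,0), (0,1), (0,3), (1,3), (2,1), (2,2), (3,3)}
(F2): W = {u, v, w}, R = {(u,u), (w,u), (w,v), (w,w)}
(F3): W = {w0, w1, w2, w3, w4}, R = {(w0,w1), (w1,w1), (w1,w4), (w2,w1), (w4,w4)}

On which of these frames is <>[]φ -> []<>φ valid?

(F3)

This is the axiom for convergence; its first-order frame correspondent is forall x forall y forall z (Rxy & Rxz -> exists w (Ryw & Rzw)).
(F1): fails — R22 and R21 but 2 and 1 have no common successor.
(F2): fails — Rww and Rwv but w and v have no common successor.
(F3): condition met.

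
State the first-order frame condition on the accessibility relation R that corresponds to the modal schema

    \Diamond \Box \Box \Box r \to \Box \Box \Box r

\forall x \forall y \forall z ((xRy \wedge x R^3 z) \to \exists w (y R^3 w \wedge z = w))

This is a Sahlqvist (Geach-type) schema ◇^1□^3r → □^3◇^0r.
Minimal-valuation argument: fix x; take any y with xR^1y and any z with xR^3z. Set V(r) to the set of worlds R-reachable from y in exactly 3 steps. Then □^3r holds at y, so the antecedent holds at x; validity forces ◇^0r at z, giving a w with zR^0w and yR^3w.
First-order correspondent: \forall x \forall y \forall z ((xRy \wedge x R^3 z) \to \exists w (y R^3 w \wedge z = w)).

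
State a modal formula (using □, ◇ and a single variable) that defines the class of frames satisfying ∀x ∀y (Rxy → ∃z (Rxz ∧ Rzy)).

□□ψ → □ψ

A defining formula is □□ψ → □ψ (the C4 axiom).
Suppose □□ψ→□ψ is valid. Take Rxy and set V(ψ)={w : xR²w}. Then □□ψ at x, so □ψ at x, so ψ at y, i.e. ∃z(Rxz∧Rzy).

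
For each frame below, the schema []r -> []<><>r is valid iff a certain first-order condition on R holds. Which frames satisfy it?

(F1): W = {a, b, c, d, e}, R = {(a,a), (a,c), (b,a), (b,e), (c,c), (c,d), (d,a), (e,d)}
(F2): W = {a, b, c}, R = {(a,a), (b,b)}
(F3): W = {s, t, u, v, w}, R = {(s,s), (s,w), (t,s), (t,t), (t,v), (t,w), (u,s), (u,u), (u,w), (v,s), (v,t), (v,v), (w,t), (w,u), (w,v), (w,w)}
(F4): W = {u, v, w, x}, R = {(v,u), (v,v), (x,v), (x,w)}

(F2), (F3)

Frame correspondent (Sahlqvist): forall x forall z (xRz -> exists w (xRw & z R^2 w)) — i.e. a generalized confluence (Geach) condition.
(F1): fails — eRd but no w with eRw and dR²w.
(F2): condition met.
(F3): condition met.
(F4): fails — vRu but no t with vRt and uR²t.
Valid on: (F2), (F3).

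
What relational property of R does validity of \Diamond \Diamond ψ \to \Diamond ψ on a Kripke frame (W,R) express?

transitivity

This is a form of the 4 axiom.
Its frame correspondent is transitivity — \forall x \forall y \forall z (Rxy \wedge Ryz \to Rxz).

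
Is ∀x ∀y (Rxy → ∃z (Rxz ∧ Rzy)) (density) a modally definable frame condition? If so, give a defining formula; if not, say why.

Definable; □□q → □q defines it

Yes: it is density, defined by the C4 schema □□q → □q.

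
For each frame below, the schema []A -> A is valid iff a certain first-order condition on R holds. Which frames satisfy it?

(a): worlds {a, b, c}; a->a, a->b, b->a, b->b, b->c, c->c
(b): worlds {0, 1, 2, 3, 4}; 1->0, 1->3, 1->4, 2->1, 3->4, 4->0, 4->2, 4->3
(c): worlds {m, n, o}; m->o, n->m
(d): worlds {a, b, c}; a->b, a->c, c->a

(a)

Frame correspondent (Sahlqvist): forall x Rxx — i.e. reflexivity.
(a): condition met.
(b): fails — world 0 does not see itself.
(c): fails — world m does not see itself.
(d): fails — world a does not see itself.
Valid on: (a).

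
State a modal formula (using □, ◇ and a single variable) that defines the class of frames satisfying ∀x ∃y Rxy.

A defining formula is □r → ◇r (the D axiom).

□r → ◇r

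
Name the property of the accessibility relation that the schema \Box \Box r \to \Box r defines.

Suppose □□r→□r is valid. Take Rxy and set V(r)={w : xR²w}. Then □□r at x, so □r at x, so r at y, i.e. ∃z(Rxz∧Rzy).

Density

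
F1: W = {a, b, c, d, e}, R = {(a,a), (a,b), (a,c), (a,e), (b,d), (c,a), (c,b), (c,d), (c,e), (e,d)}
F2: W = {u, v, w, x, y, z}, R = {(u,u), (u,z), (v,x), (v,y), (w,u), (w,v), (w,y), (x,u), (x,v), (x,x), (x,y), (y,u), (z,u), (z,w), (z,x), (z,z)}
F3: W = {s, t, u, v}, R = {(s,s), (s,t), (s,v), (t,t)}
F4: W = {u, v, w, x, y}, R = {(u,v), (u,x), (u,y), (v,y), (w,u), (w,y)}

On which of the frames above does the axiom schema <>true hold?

F2

This is the axiom for seriality; its first-order frame correspondent is forall x exists y Rxy.
F1: fails — world d has no successor.
F2: holds.
F3: fails — world u has no successor.
F4: fails — world x has no successor.
Valid on: F2.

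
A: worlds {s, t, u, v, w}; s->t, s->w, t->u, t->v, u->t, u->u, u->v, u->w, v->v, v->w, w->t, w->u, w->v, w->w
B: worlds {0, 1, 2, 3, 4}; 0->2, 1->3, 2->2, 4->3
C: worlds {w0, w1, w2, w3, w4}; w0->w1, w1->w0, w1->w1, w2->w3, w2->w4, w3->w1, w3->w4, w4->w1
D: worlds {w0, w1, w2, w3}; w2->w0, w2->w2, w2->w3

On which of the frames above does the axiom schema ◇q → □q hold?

Frame correspondent (Sahlqvist): ∀x ∀y ∀z (Rxy ∧ Rxz → y = z) — i.e. partial functionality.
A: fails — s sees both t and w.
B: holds.
C: fails — w1 sees both w0 and w1.
D: fails — w2 sees both w0 and w2.

B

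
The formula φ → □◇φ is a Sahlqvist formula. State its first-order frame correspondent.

Symmetry

Suppose φ→□◇φ is valid. Take Rxy and set V(φ)={x}. Then φ at x, so □◇φ at x, so ◇φ at y, so some z with Ryz has φ; z=x, i.e. Ryx.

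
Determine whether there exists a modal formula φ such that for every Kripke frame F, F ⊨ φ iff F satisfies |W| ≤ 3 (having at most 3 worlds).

If a class were modally definable it would be closed under disjoint unions (Goldblatt–Thomason).
Any modal formula valid on each of 4 disjoint one-world frames is valid on their disjoint union (validity is preserved under disjoint unions). Each one-world frame has |W|=1≤3, but the union has |W|=4.
So the class is not modally definable.

Not definable by any modal formula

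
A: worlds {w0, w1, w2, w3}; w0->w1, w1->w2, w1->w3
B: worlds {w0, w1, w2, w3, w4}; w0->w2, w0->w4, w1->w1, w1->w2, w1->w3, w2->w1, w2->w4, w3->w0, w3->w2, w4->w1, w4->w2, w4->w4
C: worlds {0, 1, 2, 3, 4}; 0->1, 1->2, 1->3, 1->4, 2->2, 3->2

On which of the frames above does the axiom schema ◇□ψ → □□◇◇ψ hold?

This is the axiom for a generalized confluence (Geach) condition; its first-order frame correspondent is ∀x ∀y ∀z ((xRy ∧ xR²z) → ∃w (yRw ∧ zR²w)).
A: fails — w0Rw1, w0R²w2 but no w with w1Rw and w2R²w.
B: ✓.
C: fails — 0R1, 0R²4 but no w with 1Rw and 4R²w.
Valid on: B.

B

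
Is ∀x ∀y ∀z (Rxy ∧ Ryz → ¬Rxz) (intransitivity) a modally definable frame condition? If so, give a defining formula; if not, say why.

Modal frame validity is preserved under surjective bounded morphisms.
The 5-cycle (worlds w0,w1,w2,w3,w4 with w0→w1→w2→w3→w4→w0) is intransitive. Mapping every world to a single reflexive point • is a surjective bounded morphism; the reflexive point is not intransitive (R••∧R•• but R••).
Hence intransitivity is not modally definable.

No — not modally definable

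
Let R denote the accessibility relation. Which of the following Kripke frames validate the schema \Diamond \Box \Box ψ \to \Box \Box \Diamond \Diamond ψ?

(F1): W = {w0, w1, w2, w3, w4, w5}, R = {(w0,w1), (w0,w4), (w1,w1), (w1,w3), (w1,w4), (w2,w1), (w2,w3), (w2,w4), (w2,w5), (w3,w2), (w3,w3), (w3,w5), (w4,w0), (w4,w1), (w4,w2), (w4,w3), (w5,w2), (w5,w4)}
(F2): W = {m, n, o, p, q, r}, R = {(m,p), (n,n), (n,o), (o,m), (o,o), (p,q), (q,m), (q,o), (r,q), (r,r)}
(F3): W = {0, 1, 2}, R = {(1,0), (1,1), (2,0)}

This is the axiom for a generalized confluence (Geach) condition; its first-order frame correspondent is \forall x \forall y \forall z ((xRy \wedge x R^2 z) \to \exists w (y R^2 w \wedge z R^2 w)).
(F1): ✓.
(F2): fails — nRn, nR²m but no w with nR²w and mR²w.
(F3): fails — 1R0, 1R²0 but no w with 0R²w and 0R²w.

(F1)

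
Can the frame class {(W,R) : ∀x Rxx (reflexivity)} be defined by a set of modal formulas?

Definable; □p → p defines it

This is a Sahlqvist condition; the T axiom □p → p defines it.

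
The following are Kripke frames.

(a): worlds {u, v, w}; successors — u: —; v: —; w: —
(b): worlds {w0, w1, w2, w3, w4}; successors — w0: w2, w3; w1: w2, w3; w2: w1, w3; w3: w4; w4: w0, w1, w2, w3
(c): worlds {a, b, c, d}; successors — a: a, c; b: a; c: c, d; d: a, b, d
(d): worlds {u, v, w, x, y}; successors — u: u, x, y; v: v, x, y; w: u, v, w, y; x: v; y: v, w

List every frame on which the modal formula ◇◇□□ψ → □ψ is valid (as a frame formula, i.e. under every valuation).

(a)

Frame correspondent (Sahlqvist): ∀x ∀y ∀z ((xR²y ∧ xRz) → ∃w (yR²w ∧ z = w)) — i.e. a generalized confluence (Geach) condition.
(a): satisfies the condition.
(b): fails — w0R²w1, w0Rw2 but no w with w1R²w and w2=w.
(c): fails — cR²b, cRd but no w with bR²w and d=w.
(d): fails — uR²v, uRu but no t with vR²t and u=t.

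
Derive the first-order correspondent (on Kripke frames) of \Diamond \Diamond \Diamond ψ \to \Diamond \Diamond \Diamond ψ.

\forall x \forall y (x R^3 y \to \exists w (y = w \wedge x R^3 w))

This is a Sahlqvist (Geach-type) schema ◇^3□^0ψ → □^0◇^3ψ.
First-order correspondent: \forall x \forall y (x R^3 y \to \exists w (y = w \wedge x R^3 w)).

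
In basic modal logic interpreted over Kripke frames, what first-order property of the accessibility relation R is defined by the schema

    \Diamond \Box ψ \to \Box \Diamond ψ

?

Suppose ◇□ψ→□◇ψ is valid. Take Rxy, Rxz and set V(ψ)={w : Ryw}. Then □ψ at y so ◇□ψ at x, so □◇ψ at x, so ◇ψ at z, giving w with Rzw and Ryw.
Conversely, any frame satisfying \forall x \forall y \forall z (Rxy \wedge Rxz \to \exists w (Ryw \wedge Rzw)) validates the schema.
So the correspondent is convergence.

convergence: \forall x \forall y \forall z (Rxy \wedge Rxz \to \exists w (Ryw \wedge Rzw))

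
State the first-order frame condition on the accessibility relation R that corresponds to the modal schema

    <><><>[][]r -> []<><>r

forall x forall y forall z ((x R^3 y & xRz) -> exists w (y R^2 w & z R^2 w))

This is a Sahlqvist (Geach-type) schema ◇^3□^2r → □^1◇^2r.
First-order correspondent: forall x forall y forall z ((x R^3 y & xRz) -> exists w (y R^2 w & z R^2 w)).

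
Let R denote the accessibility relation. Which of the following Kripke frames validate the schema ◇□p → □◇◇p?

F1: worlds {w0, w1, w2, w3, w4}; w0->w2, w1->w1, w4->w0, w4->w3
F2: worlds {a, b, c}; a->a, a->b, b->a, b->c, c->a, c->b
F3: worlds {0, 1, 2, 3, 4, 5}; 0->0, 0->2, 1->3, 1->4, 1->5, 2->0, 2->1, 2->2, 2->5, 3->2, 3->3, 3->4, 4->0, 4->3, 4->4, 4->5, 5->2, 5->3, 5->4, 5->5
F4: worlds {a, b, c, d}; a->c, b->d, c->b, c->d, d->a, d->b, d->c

This is the axiom for a generalized confluence (Geach) condition; its first-order frame correspondent is ∀x ∀y ∀z ((xRy ∧ xRz) → ∃w (yRw ∧ zR²w)).
F1: fails — w0Rw2, w0Rw2 but no w with w2Rw and w2R²w.
F2: condition met.
F3: condition met.
F4: fails — cRb, cRb but no w with bRw and bR²w.

F2, F3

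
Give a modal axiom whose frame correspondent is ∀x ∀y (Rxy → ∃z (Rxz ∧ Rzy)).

□□s → □s

The condition is density. The C4 schema □□s → □s defines it.
Suppose □□s→□s is valid. Take Rxy and set V(s)={w : xR²w}. Then □□s at x, so □s at x, so s at y, i.e. ∃z(Rxz∧Rzy).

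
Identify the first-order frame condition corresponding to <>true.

◇⊤ holds at w iff w has a successor, so frame-validity of ◇⊤ is exactly seriality. Equivalently via □ψ → ◇ψ:
Suppose □ψ→◇ψ is valid. At any x set V(ψ)=W. Then □ψ at x, so ◇ψ at x, so x has a successor.

Seriality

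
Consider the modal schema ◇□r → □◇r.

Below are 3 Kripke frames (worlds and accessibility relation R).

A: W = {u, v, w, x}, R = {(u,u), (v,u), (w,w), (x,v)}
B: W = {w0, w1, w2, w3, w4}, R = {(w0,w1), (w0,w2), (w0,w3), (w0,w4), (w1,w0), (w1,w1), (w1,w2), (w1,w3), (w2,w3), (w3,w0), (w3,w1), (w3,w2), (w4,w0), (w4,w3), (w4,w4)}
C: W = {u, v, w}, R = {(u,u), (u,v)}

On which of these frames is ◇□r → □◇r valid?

A

The schema corresponds to convergence: ∀x ∀y ∀z (Rxy ∧ Rxz → ∃w (Ryw ∧ Rzw)).
A: ✓.
B: fails — Rw0w2 and Rw0w3 but w2 and w3 have no common successor.
C: fails — Ruv and Ruv but v and v have no common successor.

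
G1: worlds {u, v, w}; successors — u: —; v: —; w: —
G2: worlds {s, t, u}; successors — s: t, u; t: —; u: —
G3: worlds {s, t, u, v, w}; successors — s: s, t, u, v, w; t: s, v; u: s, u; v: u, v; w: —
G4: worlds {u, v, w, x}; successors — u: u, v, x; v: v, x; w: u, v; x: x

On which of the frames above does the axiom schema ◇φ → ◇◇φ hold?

Frame correspondent (Sahlqvist): ∀x ∀y (xRy → ∃w (y = w ∧ xR²w)) — i.e. a generalized confluence (Geach) condition.
G1: holds.
G2: fails — sRt but no w with t=w and sR²w.
G3: holds.
G4: holds.
Valid on: G1, G3, G4.

G1, G3, G4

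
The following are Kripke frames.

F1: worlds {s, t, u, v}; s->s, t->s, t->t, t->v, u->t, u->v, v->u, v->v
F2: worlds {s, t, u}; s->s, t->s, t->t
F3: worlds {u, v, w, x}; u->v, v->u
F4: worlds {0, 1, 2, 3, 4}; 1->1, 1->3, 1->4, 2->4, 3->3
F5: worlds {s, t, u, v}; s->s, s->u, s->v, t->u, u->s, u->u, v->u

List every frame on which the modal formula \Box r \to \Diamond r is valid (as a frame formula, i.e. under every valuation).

F1, F5

This is the axiom for seriality; its first-order frame correspondent is \forall x \exists y Rxy.
F1: ✓.
F2: fails — world u has no successor.
F3: fails — world w has no successor.
F4: fails — world 0 has no successor.
F5: ✓.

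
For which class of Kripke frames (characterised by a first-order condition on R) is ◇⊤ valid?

◇⊤ holds at w iff w has a successor, so frame-validity of ◇⊤ is exactly seriality. Equivalently via □ψ → ◇ψ:
Suppose □ψ→◇ψ is valid. At any x set V(ψ)=W. Then □ψ at x, so ◇ψ at x, so x has a successor.
The converse is a direct semantic check.
So the correspondent is seriality.

seriality: ∀x ∃y Rxy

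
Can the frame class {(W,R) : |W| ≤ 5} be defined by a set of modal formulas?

Not definable by any modal formula

Modal frame validity is preserved under disjoint unions.
Any modal formula valid on each of 6 disjoint one-world frames is valid on their disjoint union (validity is preserved under disjoint unions). Each one-world frame has |W|=1≤5, but the union has |W|=6.
So the class is not modally definable.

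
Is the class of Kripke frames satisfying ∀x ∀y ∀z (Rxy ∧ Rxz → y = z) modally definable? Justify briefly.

Definable; ◇r → □r defines it

The condition is partial functionality. A defining modal formula is ◇r → □r.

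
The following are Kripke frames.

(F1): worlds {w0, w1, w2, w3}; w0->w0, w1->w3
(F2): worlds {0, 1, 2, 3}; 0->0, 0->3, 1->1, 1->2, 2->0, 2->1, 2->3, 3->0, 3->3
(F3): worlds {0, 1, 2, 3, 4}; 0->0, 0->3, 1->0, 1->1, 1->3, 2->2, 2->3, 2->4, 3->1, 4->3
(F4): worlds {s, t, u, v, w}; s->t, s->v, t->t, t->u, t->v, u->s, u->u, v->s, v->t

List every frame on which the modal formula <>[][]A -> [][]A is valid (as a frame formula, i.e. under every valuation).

The schema corresponds to a generalized confluence (Geach) condition: forall x forall y forall z ((xRy & x R^2 z) -> exists w (y R^2 w & z = w)).
(F1): holds.
(F2): fails — 2R0, 2R²1 but no w with 0R²w and 1=w.
(F3): fails — 2R3, 2R²2 but no w with 3R²w and 2=w.
(F4): fails — sRv, sR²s but no w* with vR²w* and s=w*.
Valid on: (F1).

(F1)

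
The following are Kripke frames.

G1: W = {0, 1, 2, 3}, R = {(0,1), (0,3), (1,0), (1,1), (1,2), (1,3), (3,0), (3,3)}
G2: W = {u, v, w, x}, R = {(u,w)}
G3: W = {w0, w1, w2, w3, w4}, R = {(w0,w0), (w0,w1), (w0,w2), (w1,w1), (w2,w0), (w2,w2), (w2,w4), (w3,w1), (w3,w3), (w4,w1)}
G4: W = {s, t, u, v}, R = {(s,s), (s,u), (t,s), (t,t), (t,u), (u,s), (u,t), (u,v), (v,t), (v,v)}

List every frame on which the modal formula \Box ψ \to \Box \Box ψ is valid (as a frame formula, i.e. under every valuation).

G2

Frame correspondent (Sahlqvist): \forall x \forall y \forall z (Rxy \wedge Ryz \to Rxz) — i.e. transitivity.
G1: fails — R01 and R10 but not R00.
G2: holds.
G3: fails — Rw2w4 and Rw4w1 but not Rw2w1.
G4: fails — Rut and Rtu but not Ruu.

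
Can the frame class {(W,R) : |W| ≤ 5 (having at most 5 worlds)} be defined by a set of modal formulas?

Modal frame validity is preserved under disjoint unions.
Any modal formula valid on each of 6 disjoint one-world frames is valid on their disjoint union (validity is preserved under disjoint unions). Each one-world frame has |W|=1≤5, but the union has |W|=6.
Hence having at most 5 worlds is not modally definable.

Not modally definable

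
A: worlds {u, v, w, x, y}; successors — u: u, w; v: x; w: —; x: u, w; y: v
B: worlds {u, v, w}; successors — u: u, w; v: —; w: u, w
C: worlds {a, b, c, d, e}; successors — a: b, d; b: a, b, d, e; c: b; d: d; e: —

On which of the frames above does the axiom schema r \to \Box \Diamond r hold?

The schema corresponds to symmetry: \forall x \forall y (Rxy \to Ryx).
A: fails — Rxw but not Rwx.
B: condition met.
C: fails — Rcb but not Rbc.

B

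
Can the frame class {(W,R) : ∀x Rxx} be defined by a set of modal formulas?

This is a Sahlqvist condition; the T axiom □r → r defines it.
Suppose □r→r is valid. At any x set V(r)={w : Rxw}. Then □r holds at x, so r holds at x, i.e. Rxx.

Yes, by □r → r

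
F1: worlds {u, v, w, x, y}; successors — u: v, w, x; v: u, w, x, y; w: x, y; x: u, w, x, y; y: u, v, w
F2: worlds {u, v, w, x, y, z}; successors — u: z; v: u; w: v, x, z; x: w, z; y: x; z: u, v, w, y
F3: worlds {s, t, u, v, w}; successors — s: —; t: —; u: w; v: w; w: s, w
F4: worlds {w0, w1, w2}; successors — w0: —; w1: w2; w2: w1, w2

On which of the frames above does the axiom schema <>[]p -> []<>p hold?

The schema corresponds to convergence: forall x forall y forall z (Rxy & Rxz -> exists w (Ryw & Rzw)).
F1: fails — Rvw and Rvy but w and y have no common successor.
F2: fails — Rwx and Rwv but x and v have no common successor.
F3: fails — Rww and Rws but w and s have no common successor.
F4: condition met.
Valid on: F4.

F4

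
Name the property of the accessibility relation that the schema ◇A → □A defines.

Suppose ◇A→□A is valid. Take Rxy, Rxz and set V(A)={y}. Then ◇A at x, so □A at x, so A at z, i.e. z=y.
Conversely, on a frame with partial functionality the schema holds at every world under every valuation.
Frame condition: ∀x ∀y ∀z (Rxy ∧ Rxz → y = z).

partial functionality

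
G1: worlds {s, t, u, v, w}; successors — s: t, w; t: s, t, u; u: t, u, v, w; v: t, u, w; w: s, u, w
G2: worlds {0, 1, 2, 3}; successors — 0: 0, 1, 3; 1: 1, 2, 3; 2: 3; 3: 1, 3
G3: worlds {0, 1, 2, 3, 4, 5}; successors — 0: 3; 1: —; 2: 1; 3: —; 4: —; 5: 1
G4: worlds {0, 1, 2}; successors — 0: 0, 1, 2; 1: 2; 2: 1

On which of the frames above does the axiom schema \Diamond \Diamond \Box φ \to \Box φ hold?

Frame correspondent (Sahlqvist): \forall x \forall y \forall z ((x R^2 y \wedge xRz) \to \exists w (yRw \wedge z = w)) — i.e. a generalized confluence (Geach) condition.
G1: fails — sR²t, sRw but no w* with tRw* and w=w*.
G2: fails — 0R²1, 0R0 but no w with 1Rw and 0=w.
G3: satisfies the condition.
G4: fails — 0R²1, 0R0 but no w with 1Rw and 0=w.
Valid on: G3.

G3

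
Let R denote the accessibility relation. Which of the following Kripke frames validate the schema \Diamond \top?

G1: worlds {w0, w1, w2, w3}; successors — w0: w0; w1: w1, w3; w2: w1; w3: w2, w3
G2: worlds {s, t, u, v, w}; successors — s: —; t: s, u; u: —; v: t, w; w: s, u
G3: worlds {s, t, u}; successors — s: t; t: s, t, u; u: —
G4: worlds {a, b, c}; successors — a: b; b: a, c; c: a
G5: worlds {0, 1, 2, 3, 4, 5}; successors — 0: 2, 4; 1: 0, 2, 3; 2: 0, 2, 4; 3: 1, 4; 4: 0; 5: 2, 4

This is the axiom for seriality; its first-order frame correspondent is \forall x \exists y Rxy.
G1: holds.
G2: fails — world s has no successor.
G3: fails — world u has no successor.
G4: holds.
G5: holds.

G1, G4, G5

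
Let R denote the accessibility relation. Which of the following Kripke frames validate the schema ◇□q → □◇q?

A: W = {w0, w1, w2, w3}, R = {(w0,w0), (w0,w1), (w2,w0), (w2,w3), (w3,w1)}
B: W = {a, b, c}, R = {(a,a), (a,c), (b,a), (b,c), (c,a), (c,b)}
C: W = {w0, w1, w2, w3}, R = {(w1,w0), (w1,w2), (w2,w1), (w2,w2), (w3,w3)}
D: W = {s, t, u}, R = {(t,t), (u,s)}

B

This is the axiom for convergence; its first-order frame correspondent is ∀x ∀y ∀z (Rxy ∧ Rxz → ∃w (Ryw ∧ Rzw)).
A: fails — Rw0w1 and Rw0w1 but w1 and w1 have no common successor.
B: satisfies the condition.
C: fails — Rw1w2 and Rw1w0 but w2 and w0 have no common successor.
D: fails — Rus and Rus but s and s have no common successor.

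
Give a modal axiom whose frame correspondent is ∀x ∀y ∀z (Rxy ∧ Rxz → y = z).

The condition is partial functionality. The CD schema ◇s → □s defines it.
Suppose ◇s→□s is valid. Take Rxy, Rxz and set V(s)={y}. Then ◇s at x, so □s at x, so s at z, i.e. z=y.

◇s → □s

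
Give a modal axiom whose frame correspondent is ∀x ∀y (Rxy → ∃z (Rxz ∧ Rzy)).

□□q → □q

A defining formula is □□q → □q (the C4 axiom).
Suppose □□q→□q is valid. Take Rxy and set V(q)={w : xR²w}. Then □□q at x, so □q at x, so q at y, i.e. ∃z(Rxz∧Rzy).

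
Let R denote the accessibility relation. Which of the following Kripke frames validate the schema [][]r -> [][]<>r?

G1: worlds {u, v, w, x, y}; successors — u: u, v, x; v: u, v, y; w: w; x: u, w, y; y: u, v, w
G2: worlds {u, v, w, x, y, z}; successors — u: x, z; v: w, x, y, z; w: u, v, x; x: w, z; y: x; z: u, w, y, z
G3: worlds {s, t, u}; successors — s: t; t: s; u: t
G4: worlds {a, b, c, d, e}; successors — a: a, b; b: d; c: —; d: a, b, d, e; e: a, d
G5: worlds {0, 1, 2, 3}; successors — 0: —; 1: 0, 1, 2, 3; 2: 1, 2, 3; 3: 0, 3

G1, G4

Frame correspondent (Sahlqvist): forall x forall z (x R^2 z -> exists w (x R^2 w & zRw)) — i.e. a generalized confluence (Geach) condition.
G1: satisfies the condition.
G2: fails — uR²y but no t with uR²t and yRt.
G3: fails — sR²s but no w with sR²w and sRw.
G4: satisfies the condition.
G5: fails — 1R²0 but no w with 1R²w and 0Rw.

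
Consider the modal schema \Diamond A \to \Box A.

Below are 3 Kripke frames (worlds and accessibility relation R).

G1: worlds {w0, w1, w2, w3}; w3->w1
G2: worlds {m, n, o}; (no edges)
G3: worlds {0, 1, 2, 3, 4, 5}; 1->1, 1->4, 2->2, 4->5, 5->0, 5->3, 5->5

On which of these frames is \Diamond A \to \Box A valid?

Frame correspondent (Sahlqvist): \forall x \forall y \forall z (Rxy \wedge Rxz \to y = z) — i.e. partial functionality.
G1: satisfies the condition.
G2: satisfies the condition.
G3: fails — 1 sees both 1 and 4.

G1, G2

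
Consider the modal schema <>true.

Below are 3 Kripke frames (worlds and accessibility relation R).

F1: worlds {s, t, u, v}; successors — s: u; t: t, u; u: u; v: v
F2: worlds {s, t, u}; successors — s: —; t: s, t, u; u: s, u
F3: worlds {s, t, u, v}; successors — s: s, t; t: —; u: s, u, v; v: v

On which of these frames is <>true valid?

Frame correspondent (Sahlqvist): forall x exists y Rxy — i.e. seriality.
F1: holds.
F2: fails — world s has no successor.
F3: fails — world t has no successor.

F1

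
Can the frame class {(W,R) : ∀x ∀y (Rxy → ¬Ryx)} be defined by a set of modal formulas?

Modal frame validity is preserved under surjective bounded morphisms.
The 3-cycle (worlds 0,1,2 with 0→1→2→0) is asymmetric. Mapping every world to a single reflexive point • is a surjective bounded morphism, and the reflexive point is not asymmetric (R•• but asymmetry requires ¬R••).
So the class is not modally definable.

No — not modally definable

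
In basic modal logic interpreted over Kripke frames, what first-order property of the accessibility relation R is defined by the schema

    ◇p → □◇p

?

Suppose ◇p→□◇p is valid. Take Rxy, Rxz and set V(p)={y}. Then ◇p at x, so □◇p at x, so ◇p at z, so some w with Rzw has p; w=y, i.e. Rzy. By symmetry of the argument, Ryz.

the Euclidean property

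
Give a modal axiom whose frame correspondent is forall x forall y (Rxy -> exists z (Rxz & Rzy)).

□□ψ → □ψ

This is density; the standard corresponding axiom is C4: □□ψ → □ψ.
Suppose □□ψ→□ψ is valid. Take Rxy and set V(ψ)={w : xR²w}. Then □□ψ at x, so □ψ at x, so ψ at y, i.e. ∃z(Rxz∧Rzy).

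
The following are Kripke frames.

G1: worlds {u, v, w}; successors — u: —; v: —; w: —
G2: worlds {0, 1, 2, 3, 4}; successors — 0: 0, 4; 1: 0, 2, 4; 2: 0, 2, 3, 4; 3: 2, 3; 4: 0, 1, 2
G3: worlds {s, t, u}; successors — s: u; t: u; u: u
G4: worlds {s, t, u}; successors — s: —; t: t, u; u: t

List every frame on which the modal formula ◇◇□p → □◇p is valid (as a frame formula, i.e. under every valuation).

This is the axiom for a generalized confluence (Geach) condition; its first-order frame correspondent is ∀x ∀y ∀z ((xR²y ∧ xRz) → ∃w (yRw ∧ zRw)).
G1: condition met.
G2: fails — 1R²3, 1R0 but no w with 3Rw and 0Rw.
G3: condition met.
G4: condition met.

G1, G3, G4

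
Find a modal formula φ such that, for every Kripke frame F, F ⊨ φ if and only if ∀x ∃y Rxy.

□s → ◇s

The condition is seriality. The D schema □s → ◇s defines it.
Suppose □s→◇s is valid. At any x set V(s)=W. Then □s at x, so ◇s at x, so x has a successor.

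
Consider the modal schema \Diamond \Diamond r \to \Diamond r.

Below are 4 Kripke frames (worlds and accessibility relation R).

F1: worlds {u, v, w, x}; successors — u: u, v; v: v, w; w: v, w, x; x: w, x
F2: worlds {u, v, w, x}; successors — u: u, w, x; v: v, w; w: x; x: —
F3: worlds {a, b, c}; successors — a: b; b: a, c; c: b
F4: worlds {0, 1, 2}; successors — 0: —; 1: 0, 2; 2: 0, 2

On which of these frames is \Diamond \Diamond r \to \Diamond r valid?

This is the axiom for transitivity; its first-order frame correspondent is \forall x \forall y \forall z (Rxy \wedge Ryz \to Rxz).
F1: fails — Ruv and Rvw but not Ruw.
F2: fails — Rvw and Rwx but not Rvx.
F3: fails — Rab and Rba but not Raa.
F4: holds.
Valid on: F4.

F4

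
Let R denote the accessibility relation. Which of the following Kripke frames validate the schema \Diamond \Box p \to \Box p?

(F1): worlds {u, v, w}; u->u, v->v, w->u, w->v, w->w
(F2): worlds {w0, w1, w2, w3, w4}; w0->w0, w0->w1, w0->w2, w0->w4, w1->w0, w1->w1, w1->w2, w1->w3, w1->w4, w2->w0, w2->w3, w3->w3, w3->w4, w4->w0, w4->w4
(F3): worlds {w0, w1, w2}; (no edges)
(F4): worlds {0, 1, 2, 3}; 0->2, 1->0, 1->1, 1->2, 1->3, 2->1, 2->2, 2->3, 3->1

(F3)

This is the axiom for the Euclidean property; its first-order frame correspondent is \forall x \forall y \forall z (Rxy \wedge Rxz \to Ryz).
(F1): fails — Rwu and Rww but not Ruw.
(F2): fails — Rw0w4 and Rw0w1 but not Rw4w1.
(F3): condition met.
(F4): fails — R10 and R10 but not R00.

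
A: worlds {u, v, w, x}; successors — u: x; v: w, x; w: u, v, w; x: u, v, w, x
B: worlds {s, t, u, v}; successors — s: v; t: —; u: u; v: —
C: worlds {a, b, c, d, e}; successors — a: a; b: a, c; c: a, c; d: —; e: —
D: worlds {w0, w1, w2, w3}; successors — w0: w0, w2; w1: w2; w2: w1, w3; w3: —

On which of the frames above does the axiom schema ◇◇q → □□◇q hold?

Frame correspondent (Sahlqvist): ∀x ∀y ∀z ((xR²y ∧ xR²z) → ∃w (y = w ∧ zRw)) — i.e. a generalized confluence (Geach) condition.
A: fails — uR²u, uR²u but no t with u=t and uRt.
B: ✓.
C: fails — bR²c, bR²a but no w with c=w and aRw.
D: fails — w0R²w0, w0R²w1 but no w with w0=w and w1Rw.

B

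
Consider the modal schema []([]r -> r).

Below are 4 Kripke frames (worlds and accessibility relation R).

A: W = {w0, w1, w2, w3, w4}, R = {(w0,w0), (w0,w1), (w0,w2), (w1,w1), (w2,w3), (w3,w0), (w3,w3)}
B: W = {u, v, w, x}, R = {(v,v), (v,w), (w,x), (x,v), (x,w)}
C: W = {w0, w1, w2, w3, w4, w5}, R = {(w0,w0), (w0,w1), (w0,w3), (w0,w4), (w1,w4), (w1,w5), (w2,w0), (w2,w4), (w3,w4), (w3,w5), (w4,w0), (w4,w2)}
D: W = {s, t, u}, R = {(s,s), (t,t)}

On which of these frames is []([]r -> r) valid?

D

Frame correspondent (Sahlqvist): forall x forall y (Rxy -> Ryy) — i.e. shift-reflexivity.
A: fails — Rw0w2 but not Rw2w2.
B: fails — Rxw but not Rww.
C: fails — Rw1w5 but not Rw5w5.
D: condition met.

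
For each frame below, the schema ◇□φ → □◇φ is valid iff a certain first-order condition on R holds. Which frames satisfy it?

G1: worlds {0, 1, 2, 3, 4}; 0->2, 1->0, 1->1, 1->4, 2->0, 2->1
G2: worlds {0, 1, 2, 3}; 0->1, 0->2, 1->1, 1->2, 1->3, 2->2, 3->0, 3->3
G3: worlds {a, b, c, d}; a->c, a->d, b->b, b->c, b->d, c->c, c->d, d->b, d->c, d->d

G3

The schema corresponds to convergence: ∀x ∀y ∀z (Rxy ∧ Rxz → ∃w (Ryw ∧ Rzw)).
G1: fails — R10 and R11 but 0 and 1 have no common successor.
G2: fails — R12 and R13 but 2 and 3 have no common successor.
G3: condition met.
Valid on: G3.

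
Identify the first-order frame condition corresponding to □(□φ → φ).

shift-reflexivity

Suppose □(□φ→φ) is valid. Take Rxy and set V(φ)={w : Ryw}. Then at y, □φ holds; since □(□φ→φ) at x, □φ→φ at y, so φ at y, i.e. Ryy.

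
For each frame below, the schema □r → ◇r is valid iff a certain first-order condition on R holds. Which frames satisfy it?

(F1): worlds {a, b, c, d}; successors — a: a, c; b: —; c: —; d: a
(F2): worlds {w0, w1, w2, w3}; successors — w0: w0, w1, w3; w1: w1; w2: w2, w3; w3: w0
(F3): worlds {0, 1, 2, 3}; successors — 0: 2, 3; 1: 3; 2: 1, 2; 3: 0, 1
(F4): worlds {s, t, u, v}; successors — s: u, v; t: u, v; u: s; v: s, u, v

The schema corresponds to seriality: ∀x ∃y Rxy.
(F1): fails — world b has no successor.
(F2): ✓.
(F3): ✓.
(F4): ✓.
Valid on: (F2), (F3), (F4).

(F2), (F3), (F4)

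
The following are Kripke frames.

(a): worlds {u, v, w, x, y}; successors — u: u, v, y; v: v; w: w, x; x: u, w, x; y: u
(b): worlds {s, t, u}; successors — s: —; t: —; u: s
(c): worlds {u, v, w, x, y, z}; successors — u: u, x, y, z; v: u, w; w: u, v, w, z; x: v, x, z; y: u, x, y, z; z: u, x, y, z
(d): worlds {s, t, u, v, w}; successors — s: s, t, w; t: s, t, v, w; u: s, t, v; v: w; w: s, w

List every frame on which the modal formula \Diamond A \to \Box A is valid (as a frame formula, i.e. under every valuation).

The schema corresponds to partial functionality: \forall x \forall y \forall z (Rxy \wedge Rxz \to y = z).
(a): fails — u sees both u and v.
(b): holds.
(c): fails — u sees both u and x.
(d): fails — s sees both s and t.

(b)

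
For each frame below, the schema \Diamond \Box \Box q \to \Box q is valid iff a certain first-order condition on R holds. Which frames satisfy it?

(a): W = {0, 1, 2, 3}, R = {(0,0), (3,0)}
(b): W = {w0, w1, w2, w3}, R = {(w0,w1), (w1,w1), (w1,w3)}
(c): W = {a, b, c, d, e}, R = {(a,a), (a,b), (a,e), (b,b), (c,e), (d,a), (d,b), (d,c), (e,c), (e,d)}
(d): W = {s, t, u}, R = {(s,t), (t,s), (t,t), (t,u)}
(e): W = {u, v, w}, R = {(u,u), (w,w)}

(a), (e)

The schema corresponds to a generalized confluence (Geach) condition: \forall x \forall y \forall z ((xRy \wedge xRz) \to \exists w (y R^2 w \wedge z = w)).
(a): holds.
(b): fails — w1Rw3, w1Rw1 but no w with w3R²w and w1=w.
(c): fails — aRb, aRa but no w with bR²w and a=w.
(d): fails — tRu, tRs but no w with uR²w and s=w.
(e): holds.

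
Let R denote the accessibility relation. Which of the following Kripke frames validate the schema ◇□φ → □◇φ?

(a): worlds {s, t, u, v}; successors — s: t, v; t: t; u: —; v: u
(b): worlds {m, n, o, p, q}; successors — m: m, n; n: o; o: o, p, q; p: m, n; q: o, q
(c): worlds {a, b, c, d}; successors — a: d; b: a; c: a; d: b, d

none

Frame correspondent (Sahlqvist): ∀x ∀y ∀z (Rxy ∧ Rxz → ∃w (Ryw ∧ Rzw)) — i.e. convergence.
(a): fails — Rsv and Rst but v and t have no common successor.
(b): fails — Rmm and Rmn but m and n have no common successor.
(c): fails — Rdd and Rdb but d and b have no common successor.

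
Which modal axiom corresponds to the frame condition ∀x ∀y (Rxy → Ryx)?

q → □◇q

This is symmetry; the standard corresponding axiom is B: q → □◇q.
Suppose q→□◇q is valid. Take Rxy and set V(q)={x}. Then q at x, so □◇q at x, so ◇q at y, so some z with Ryz has q; z=x, i.e. Ryx.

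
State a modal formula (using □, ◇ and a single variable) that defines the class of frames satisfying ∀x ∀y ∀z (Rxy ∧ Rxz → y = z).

The condition is partial functionality. The CD schema ◇p → □p defines it.
Suppose ◇p→□p is valid. Take Rxy, Rxz and set V(p)={y}. Then ◇p at x, so □p at x, so p at z, i.e. z=y.

◇p → □p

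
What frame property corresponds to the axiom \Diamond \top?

Seriality

◇⊤ holds at w iff w has a successor, so frame-validity of ◇⊤ is exactly seriality. Equivalently via □p → ◇p:
Suppose □p→◇p is valid. At any x set V(p)=W. Then □p at x, so ◇p at x, so x has a successor.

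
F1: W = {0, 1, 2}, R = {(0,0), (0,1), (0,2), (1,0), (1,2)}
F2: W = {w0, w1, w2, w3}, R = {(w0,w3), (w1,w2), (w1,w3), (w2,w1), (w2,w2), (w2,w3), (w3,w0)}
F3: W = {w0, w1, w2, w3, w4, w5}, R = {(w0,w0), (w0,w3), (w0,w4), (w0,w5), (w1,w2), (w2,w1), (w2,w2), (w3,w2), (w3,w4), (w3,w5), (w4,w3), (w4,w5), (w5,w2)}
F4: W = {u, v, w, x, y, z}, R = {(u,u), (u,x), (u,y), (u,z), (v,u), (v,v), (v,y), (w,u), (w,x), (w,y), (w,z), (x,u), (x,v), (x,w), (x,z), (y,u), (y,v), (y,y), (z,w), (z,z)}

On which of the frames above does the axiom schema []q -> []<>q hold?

F4

The schema corresponds to a generalized confluence (Geach) condition: forall x forall z (xRz -> exists w (xRw & zRw)).
F1: fails — 0R2 but no w with 0Rw and 2Rw.
F2: fails — w0Rw3 but no w with w0Rw and w3Rw.
F3: fails — w0Rw5 but no w with w0Rw and w5Rw.
F4: satisfies the condition.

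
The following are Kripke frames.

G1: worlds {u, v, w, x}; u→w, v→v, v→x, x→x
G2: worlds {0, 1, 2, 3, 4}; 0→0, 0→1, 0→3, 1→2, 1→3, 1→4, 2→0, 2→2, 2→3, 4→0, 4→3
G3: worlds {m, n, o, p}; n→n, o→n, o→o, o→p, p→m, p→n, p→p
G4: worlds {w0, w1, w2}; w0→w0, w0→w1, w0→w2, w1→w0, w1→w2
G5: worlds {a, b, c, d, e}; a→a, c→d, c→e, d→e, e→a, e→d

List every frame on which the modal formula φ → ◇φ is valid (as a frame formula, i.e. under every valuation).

none

Frame correspondent (Sahlqvist): ∀x Rxx — i.e. reflexivity.
G1: fails — world u does not see itself.
G2: fails — world 1 does not see itself.
G3: fails — world m does not see itself.
G4: fails — world w1 does not see itself.
G5: fails — world b does not see itself.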